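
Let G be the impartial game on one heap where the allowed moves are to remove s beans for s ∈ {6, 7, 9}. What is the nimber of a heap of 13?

2

Grundy values for subtraction set {6, 7, 9}:
k:     0  1  2  3  4  5  6  7  8  9 10 11 12 13
g(k):  0  0  0  0  0  0  1  1  1  1  1  1  2  2
So g(13) = 2.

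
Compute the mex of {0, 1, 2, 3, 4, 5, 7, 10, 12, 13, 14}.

6

The values 0, 1, 2, 3, 4, 5 are all present; 6 is the first non-negative integer missing from the set.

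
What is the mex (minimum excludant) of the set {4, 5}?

0

0 is not in the set, so the mex is 0.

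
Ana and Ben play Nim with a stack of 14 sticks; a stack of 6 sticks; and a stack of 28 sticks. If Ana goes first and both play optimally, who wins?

Bitwise XOR of the heap sizes:
  01110  (14)
  00110  (6)
  11100  (28)
  -----
  10100  (20)
The nim-sum is 20 ≠ 0, so this is an N-position: the player to move can win; Ana has a winning move.

Ana wins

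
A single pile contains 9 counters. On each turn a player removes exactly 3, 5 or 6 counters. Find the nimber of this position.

0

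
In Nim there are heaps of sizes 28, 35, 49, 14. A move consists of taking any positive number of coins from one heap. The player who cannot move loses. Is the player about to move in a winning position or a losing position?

Losing position

Compute the nim-sum pairwise:
28 ^ 35 = 63
63 ^ 49 = 14
14 ^ 14 = 0
The nim-sum is 0, so this is a P-position: the player to move is in a losing position under optimal play.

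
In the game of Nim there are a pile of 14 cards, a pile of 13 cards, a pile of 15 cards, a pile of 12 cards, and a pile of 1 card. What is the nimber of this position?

1

Nim-sum: 14 ^ 13 ^ 15 ^ 12 ^ 1 = 1.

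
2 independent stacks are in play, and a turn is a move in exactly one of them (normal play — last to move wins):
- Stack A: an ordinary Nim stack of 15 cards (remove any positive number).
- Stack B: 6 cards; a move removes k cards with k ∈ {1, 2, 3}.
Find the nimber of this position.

13

Stack A is a plain Nim stack of size 15, so its Grundy value is 15.
Grundy values for stack B (subtraction set {1, 2, 3}):
k:     0  1  2  3  4  5  6
g(k):  0  1  2  3  0  1  2
So g(6) = 2.
By the Sprague-Grundy theorem, the Grundy value of a sum of independent games is the XOR of the component values.
Combined value = 15 XOR 2 = 13.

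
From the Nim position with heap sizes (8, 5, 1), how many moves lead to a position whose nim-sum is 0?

1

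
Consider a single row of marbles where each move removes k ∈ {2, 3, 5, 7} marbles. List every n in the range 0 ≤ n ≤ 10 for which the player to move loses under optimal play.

0, 1, 9, 10

Build the Grundy sequence with g(k) = mex{g(k−s) : s ∈ {2, 3, 5, 7}, s ≤ k}:
g(0) = mex{} = 0
g(1) = mex{} = 0
g(2) = mex{0} = 1
g(3) = mex{0} = 1
g(4) = mex{0,1} = 2
g(5) = mex{0,1} = 2
g(6) = mex{0,1,2} = 3
g(7) = mex{0,1,2} = 3
g(8) = mex{0,1,2,3} = 4
g(9) = mex{1,2,3} = 0
g(10) = mex{1,2,3,4} = 0
The P-positions (g = 0) in 0..10 are 0, 1, 9, 10.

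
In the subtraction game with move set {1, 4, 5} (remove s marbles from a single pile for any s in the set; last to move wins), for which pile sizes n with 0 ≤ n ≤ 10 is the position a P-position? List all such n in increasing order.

0, 2, 8, 10

Grundy values for subtraction set {1, 4, 5}:
k:     0  1  2  3  4  5  6  7  8  9 10
g(k):  0  1  0  1  2  3  2  3  0  1  0
The P-positions (g = 0) in 0..10 are 0, 2, 8, 10.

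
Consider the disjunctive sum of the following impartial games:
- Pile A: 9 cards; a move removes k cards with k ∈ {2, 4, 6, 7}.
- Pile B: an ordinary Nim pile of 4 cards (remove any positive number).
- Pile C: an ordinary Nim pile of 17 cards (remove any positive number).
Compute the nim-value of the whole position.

Build the Grundy sequence for pile A with g(k) = mex{g(k−s) : s ∈ {2, 4, 6, 7}, s ≤ k}:
g(0) = mex{} = 0
g(1) = mex{} = 0
g(2) = mex{0} = 1
g(3) = mex{0} = 1
g(4) = mex{0,1} = 2
g(5) = mex{0,1} = 2
g(6) = mex{0,1,2} = 3
g(7) = mex{0,1,2} = 3
g(8) = mex{0,1,2,3} = 4
g(9) = mex{1,2,3} = 0
So g(9) = 0.
Pile B is a plain Nim pile of size 4, so its Grundy value is 4.
Pile C is a plain Nim pile of size 17, so its Grundy value is 17.
By the Sprague-Grundy theorem, the Grundy value of a sum of independent games is the XOR of the component values.
Combined value = 0 XOR 4 XOR 17 = 21.

21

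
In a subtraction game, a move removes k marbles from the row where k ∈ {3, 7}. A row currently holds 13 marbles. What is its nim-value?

Build the Grundy sequence with g(k) = mex{g(k−s) : s ∈ {3, 7}, s ≤ k}:
g(0) = mex{} = 0
g(1) = mex{} = 0
g(2) = mex{} = 0
g(3) = mex{0} = 1
g(4) = mex{0} = 1
g(5) = mex{0} = 1
g(6) = mex{1} = 0
g(7) = mex{0,1} = 2
g(8) = mex{0,1} = 2
g(9) = mex{0} = 1
g(10) = mex{1,2} = 0
g(11) = mex{1,2} = 0
g(12) = mex{1} = 0
g(13) = mex{0} = 1
So g(13) = 1.

1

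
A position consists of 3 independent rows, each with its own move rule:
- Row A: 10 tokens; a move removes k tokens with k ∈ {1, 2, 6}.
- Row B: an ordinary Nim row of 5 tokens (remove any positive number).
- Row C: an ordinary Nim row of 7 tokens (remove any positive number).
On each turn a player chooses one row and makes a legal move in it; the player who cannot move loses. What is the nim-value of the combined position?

Build the Grundy sequence for row A with g(k) = mex{g(k−s) : s ∈ {1, 2, 6}, s ≤ k}:
g(0) = mex{} = 0
g(1) = mex{0} = 1
g(2) = mex{0,1} = 2
g(3) = mex{1,2} = 0
g(4) = mex{0,2} = 1
g(5) = mex{0,1} = 2
g(6) = mex{0,1,2} = 3
g(7) = mex{1,2,3} = 0
g(8) = mex{0,2,3} = 1
g(9) = mex{0,1} = 2
g(10) = mex{1,2} = 0
So g(10) = 0.
Row B is a plain Nim row of size 5, so its Grundy value is 5.
Row C is a plain Nim row of size 7, so its Grundy value is 7.
By the Sprague-Grundy theorem, the Grundy value of a sum of independent games is the XOR of the component values.
Combined value = 0 XOR 5 XOR 7 = 2.

2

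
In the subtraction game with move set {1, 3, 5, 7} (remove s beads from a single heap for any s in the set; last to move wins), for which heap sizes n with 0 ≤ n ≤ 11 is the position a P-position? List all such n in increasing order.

0, 2, 4, 6, 8, 10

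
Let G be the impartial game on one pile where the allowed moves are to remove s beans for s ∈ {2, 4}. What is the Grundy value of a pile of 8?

1

Grundy values for subtraction set {2, 4}:
k:     0  1  2  3  4  5  6  7  8
g(k):  0  0  1  1  2  2  0  0  1
So g(8) = 1.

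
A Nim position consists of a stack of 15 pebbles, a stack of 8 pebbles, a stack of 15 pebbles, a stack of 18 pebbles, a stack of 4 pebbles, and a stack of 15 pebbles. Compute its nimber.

Compute the nim-sum pairwise:
15 ⊕ 8 = 7
7 ⊕ 15 = 8
8 ⊕ 18 = 26
26 ⊕ 4 = 30
30 ⊕ 15 = 17

17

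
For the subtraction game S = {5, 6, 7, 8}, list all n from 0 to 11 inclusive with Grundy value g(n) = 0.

0, 1, 2, 3, 4

Grundy values for subtraction set {5, 6, 7, 8}:
g(0) = mex{} = 0
g(1) = mex{} = 0
g(2) = mex{} = 0
g(3) = mex{} = 0
g(4) = mex{} = 0
g(5) = mex{0} = 1
g(6) = mex{0} = 1
g(7) = mex{0} = 1
g(8) = mex{0} = 1
g(9) = mex{0} = 1
g(10) = mex{0,1} = 2
g(11) = mex{0,1} = 2
The P-positions (g = 0) in 0..11 are 0, 1, 2, 3, 4.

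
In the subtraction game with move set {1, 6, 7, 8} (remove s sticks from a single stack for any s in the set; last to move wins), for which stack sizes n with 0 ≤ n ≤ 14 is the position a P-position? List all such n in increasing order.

0, 2, 4, 13

Compute g(0), g(1), … for moves {1, 6, 7, 8}:
k:     0  1  2  3  4  5  6  7  8  9 10 11 12 13 14
g(k):  0  1  0  1  0  1  2  3  2  3  2  3  4  0  1
The P-positions (g = 0) in 0..14 are 0, 2, 4, 13.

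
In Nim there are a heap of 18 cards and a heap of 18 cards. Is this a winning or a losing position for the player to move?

Compute the nim-sum pairwise:
18 XOR 18 = 0
The nim-sum is 0, so this is a P-position: the player to move is in a losing position under optimal play.

Losing position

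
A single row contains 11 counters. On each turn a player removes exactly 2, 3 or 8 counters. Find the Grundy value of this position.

0

Build the Grundy sequence with g(k) = mex{g(k−s) : s ∈ {2, 3, 8}, s ≤ k}:
k:     0  1  2  3  4  5  6  7  8  9 10 11
g(k):  0  0  1  1  2  0  0  1  1  2  0  0
So g(11) = 0.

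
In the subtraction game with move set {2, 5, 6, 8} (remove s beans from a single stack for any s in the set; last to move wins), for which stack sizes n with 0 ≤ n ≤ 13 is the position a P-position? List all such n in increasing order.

0, 1, 4, 11

Build the Grundy sequence with g(k) = mex{g(k−s) : s ∈ {2, 5, 6, 8}, s ≤ k}:
k:     0  1  2  3  4  5  6  7  8  9 10 11 12 13
g(k):  0  0  1  1  0  2  1  3  2  2  3  0  2  1
The P-positions (g = 0) in 0..13 are 0, 1, 4, 11.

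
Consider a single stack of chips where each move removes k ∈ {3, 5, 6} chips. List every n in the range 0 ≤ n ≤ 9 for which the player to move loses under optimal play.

Build the Grundy sequence with g(k) = mex{g(k−s) : s ∈ {3, 5, 6}, s ≤ k}:
g(0) = mex{} = 0
g(1) = mex{} = 0
g(2) = mex{} = 0
g(3) = mex{0} = 1
g(4) = mex{0} = 1
g(5) = mex{0} = 1
g(6) = mex{0,1} = 2
g(7) = mex{0,1} = 2
g(8) = mex{0,1} = 2
g(9) = mex{1,2} = 0
The P-positions (g = 0) in 0..9 are 0, 1, 2, 9.

0, 1, 2, 9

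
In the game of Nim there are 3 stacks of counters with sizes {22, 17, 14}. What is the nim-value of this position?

9

Write each in binary and XOR column by column:
  10110  (22)
  10001  (17)
  01110  (14)
  -----
  01001  (9)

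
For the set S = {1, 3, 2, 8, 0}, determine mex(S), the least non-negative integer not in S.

4

The values 0, 1, 2, 3 are all present; 4 is the first non-negative integer missing from the set.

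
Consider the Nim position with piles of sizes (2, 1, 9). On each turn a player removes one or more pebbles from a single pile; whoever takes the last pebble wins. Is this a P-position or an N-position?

Write each in binary and XOR column by column:
  0010  (2)
  0001  (1)
  1001  (9)
  ----
  1010  (10)
The nim-sum is 10 ≠ 0, so this is an N-position: the player to move can win.

N-position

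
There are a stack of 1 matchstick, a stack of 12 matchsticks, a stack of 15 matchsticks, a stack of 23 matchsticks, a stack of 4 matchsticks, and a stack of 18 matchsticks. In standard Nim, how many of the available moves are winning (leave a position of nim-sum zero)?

Compute the nim-sum pairwise:
1 ⊕ 12 = 13
13 ⊕ 15 = 2
2 ⊕ 23 = 21
21 ⊕ 4 = 17
17 ⊕ 18 = 3
The overall nim-sum is X = 3. A stack of size p has a winning move iff p XOR X < p (reduce it to p XOR X).
  1: 1 XOR 3 = 2 ≥ 1 — no move.
  12: 12 XOR 3 = 15 ≥ 12 — no move.
  15: 15 XOR 3 = 12 < 15 — winning move (to 12).
  23: 23 XOR 3 = 20 < 23 — winning move (to 20).
  4: 4 XOR 3 = 7 ≥ 4 — no move.
  18: 18 XOR 3 = 17 < 18 — winning move (to 17).
That gives 3 winning moves.

3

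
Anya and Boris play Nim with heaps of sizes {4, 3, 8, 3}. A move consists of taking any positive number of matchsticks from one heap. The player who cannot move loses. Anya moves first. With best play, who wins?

Nim-sum: 4 XOR 3 XOR 8 XOR 3 = 12.
The nim-sum is 12 ≠ 0, so this is an N-position: the player to move can win; Anya has a winning move.

Anya wins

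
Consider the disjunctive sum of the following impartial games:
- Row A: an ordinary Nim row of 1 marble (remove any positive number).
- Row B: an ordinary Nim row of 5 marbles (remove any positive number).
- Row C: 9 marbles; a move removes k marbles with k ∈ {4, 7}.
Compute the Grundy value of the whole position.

6

Row A is a plain Nim row of size 1, so its Grundy value is 1.
Row B is a plain Nim row of size 5, so its Grundy value is 5.
Build the Grundy sequence for row C with g(k) = mex{g(k−s) : s ∈ {4, 7}, s ≤ k}:
k:     0  1  2  3  4  5  6  7  8  9
g(k):  0  0  0  0  1  1  1  1  2  2
So g(9) = 2.
By the Sprague-Grundy theorem, the Grundy value of a sum of independent games is the XOR of the component values.
Combined value = 1 XOR 5 XOR 2 = 6.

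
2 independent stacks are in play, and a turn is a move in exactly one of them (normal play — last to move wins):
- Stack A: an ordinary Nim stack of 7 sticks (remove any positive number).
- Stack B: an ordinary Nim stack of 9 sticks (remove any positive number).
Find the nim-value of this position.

14

Stack A is a plain Nim stack of size 7, so its Grundy value is 7.
Stack B is a plain Nim stack of size 9, so its Grundy value is 9.
The value of a disjunctive sum is the nim-sum of the parts.
Combined value = 7 ⊕ 9 = 14.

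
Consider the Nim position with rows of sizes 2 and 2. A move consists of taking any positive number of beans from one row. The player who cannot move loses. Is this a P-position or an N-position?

P-position

Nim-sum: 2 ⊕ 2 = 0.
The nim-sum is 0, so this is a P-position: the player to move is in a losing position under optimal play.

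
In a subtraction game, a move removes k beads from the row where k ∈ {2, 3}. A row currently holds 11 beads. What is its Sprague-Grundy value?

0

Compute g(0), g(1), … for moves {2, 3}:
g(0) = mex{} = 0
g(1) = mex{} = 0
g(2) = mex{0} = 1
g(3) = mex{0} = 1
g(4) = mex{0,1} = 2
g(5) = mex{1} = 0
g(6) = mex{1,2} = 0
g(7) = mex{0,2} = 1
g(8) = mex{0} = 1
g(9) = mex{0,1} = 2
g(10) = mex{1} = 0
g(11) = mex{1,2} = 0
So g(11) = 0.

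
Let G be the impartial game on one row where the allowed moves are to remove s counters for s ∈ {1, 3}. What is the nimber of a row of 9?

1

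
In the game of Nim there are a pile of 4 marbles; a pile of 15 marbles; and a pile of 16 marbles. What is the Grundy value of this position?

27

Write each in binary and XOR column by column:
  00100  (4)
  01111  (15)
  10000  (16)
  -----
  11011  (27)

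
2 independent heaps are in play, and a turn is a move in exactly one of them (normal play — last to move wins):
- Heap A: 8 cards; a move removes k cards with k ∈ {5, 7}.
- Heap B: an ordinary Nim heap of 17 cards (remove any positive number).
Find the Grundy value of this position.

16

Build the Grundy sequence for heap A with g(k) = mex{g(k−s) : s ∈ {5, 7}, s ≤ k}:
g(0) = mex{} = 0
g(1) = mex{} = 0
g(2) = mex{} = 0
g(3) = mex{} = 0
g(4) = mex{} = 0
g(5) = mex{0} = 1
g(6) = mex{0} = 1
g(7) = mex{0} = 1
g(8) = mex{0} = 1
So g(8) = 1.
Heap B is a plain Nim heap of size 17, so its Grundy value is 17.
The value of a disjunctive sum is the nim-sum of the parts.
Combined value = 1 XOR 17 = 16.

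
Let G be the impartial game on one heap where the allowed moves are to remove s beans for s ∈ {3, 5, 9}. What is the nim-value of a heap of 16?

0

Build the Grundy sequence with g(k) = mex{g(k−s) : s ∈ {3, 5, 9}, s ≤ k}:
k:     0  1  2  3  4  5  6  7  8  9 10 11 12 13 14 15 16
g(k):  0  0  0  1  1  1  2  2  0  3  3  1  0  2  0  1  0
So g(16) = 0.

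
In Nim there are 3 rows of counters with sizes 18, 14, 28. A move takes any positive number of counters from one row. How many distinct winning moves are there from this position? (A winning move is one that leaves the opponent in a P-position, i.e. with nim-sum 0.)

Compute the nim-sum pairwise:
18 XOR 14 = 28
28 XOR 28 = 0
The nim-sum is already 0, so every move leaves a nonzero nim-sum — there are no winning moves.

0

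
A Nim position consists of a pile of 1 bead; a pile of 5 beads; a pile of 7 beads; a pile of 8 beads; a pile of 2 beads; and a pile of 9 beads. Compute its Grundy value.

Compute the nim-sum pairwise:
1 XOR 5 = 4
4 XOR 7 = 3
3 XOR 8 = 11
11 XOR 2 = 9
9 XOR 9 = 0

0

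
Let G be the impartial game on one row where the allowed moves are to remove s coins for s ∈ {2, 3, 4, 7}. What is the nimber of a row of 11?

Compute g(0), g(1), … for moves {2, 3, 4, 7}:
k:     0  1  2  3  4  5  6  7  8  9 10 11
g(k):  0  0  1  1  2  2  0  3  1  4  2  0
So g(11) = 0.

0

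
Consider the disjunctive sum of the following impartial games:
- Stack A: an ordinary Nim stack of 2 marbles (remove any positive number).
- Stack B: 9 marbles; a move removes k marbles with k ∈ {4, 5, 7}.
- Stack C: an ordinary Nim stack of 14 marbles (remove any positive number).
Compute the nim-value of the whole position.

14

Stack A is a plain Nim stack of size 2, so its Grundy value is 2.
For stack B, compute g(0), g(1), … with moves {4, 5, 7}:
g(0) = mex{} = 0
g(1) = mex{} = 0
g(2) = mex{} = 0
g(3) = mex{} = 0
g(4) = mex{0} = 1
g(5) = mex{0} = 1
g(6) = mex{0} = 1
g(7) = mex{0} = 1
g(8) = mex{0,1} = 2
g(9) = mex{0,1} = 2
So g(9) = 2.
Stack C is a plain Nim stack of size 14, so its Grundy value is 14.
By the Sprague-Grundy theorem, the Grundy value of a sum of independent games is the XOR of the component values.
Combined value = 2 ⊕ 2 ⊕ 14 = 14.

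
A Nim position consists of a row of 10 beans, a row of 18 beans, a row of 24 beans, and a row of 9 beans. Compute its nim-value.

9

Compute the nim-sum pairwise:
10 ^ 18 = 24
24 ^ 24 = 0
0 ^ 9 = 9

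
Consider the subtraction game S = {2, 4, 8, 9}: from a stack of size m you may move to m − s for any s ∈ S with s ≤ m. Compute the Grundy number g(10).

Compute g(0), g(1), … for moves {2, 4, 8, 9}:
k:     0  1  2  3  4  5  6  7  8  9 10
g(k):  0  0  1  1  2  2  0  0  1  1  2
So g(10) = 2.

2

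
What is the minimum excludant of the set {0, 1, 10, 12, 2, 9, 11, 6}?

3

The values 0, 1, 2 are all present; 3 is the first non-negative integer missing from the set.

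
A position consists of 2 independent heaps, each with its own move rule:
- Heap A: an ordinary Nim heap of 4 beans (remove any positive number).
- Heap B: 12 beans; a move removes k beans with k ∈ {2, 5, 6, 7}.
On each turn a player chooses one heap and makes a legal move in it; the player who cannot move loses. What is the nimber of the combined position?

4

Heap A is a plain Nim heap of size 4, so its Grundy value is 4.
For heap B, compute g(0), g(1), … with moves {2, 5, 6, 7}:
g(0) = mex{} = 0
g(1) = mex{} = 0
g(2) = mex{0} = 1
g(3) = mex{0} = 1
g(4) = mex{1} = 0
g(5) = mex{0,1} = 2
g(6) = mex{0} = 1
g(7) = mex{0,1,2} = 3
g(8) = mex{0,1} = 2
g(9) = mex{0,1,3} = 2
g(10) = mex{0,1,2} = 3
g(11) = mex{0,1,2} = 3
g(12) = mex{1,2,3} = 0
So g(12) = 0.
The value of a disjunctive sum is the nim-sum of the parts.
Combined value = 4 XOR 0 = 4.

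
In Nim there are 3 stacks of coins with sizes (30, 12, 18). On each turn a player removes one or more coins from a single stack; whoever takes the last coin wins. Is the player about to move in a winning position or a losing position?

Losing position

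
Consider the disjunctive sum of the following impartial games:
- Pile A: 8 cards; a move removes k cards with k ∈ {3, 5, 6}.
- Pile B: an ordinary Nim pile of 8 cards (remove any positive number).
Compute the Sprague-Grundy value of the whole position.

10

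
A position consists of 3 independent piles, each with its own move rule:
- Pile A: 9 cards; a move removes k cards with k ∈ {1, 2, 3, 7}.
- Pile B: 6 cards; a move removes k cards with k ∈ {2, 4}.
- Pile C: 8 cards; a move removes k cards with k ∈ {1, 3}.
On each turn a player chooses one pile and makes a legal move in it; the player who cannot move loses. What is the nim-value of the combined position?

Build the Grundy sequence for pile A with g(k) = mex{g(k−s) : s ∈ {1, 2, 3, 7}, s ≤ k}:
g(0) = mex{} = 0
g(1) = mex{0} = 1
g(2) = mex{0,1} = 2
g(3) = mex{0,1,2} = 3
g(4) = mex{1,2,3} = 0
g(5) = mex{0,2,3} = 1
g(6) = mex{0,1,3} = 2
g(7) = mex{0,1,2} = 3
g(8) = mex{1,2,3} = 0
g(9) = mex{0,2,3} = 1
So g(9) = 1.
Build the Grundy sequence for pile B with g(k) = mex{g(k−s) : s ∈ {2, 4}, s ≤ k}:
g(0) = mex{} = 0
g(1) = mex{} = 0
g(2) = mex{0} = 1
g(3) = mex{0} = 1
g(4) = mex{0,1} = 2
g(5) = mex{0,1} = 2
g(6) = mex{1,2} = 0
So g(6) = 0.
For pile C, compute g(0), g(1), … with moves {1, 3}:
k:     0  1  2  3  4  5  6  7  8
g(k):  0  1  0  1  0  1  0  1  0
So g(8) = 0.
The value of a disjunctive sum is the nim-sum of the parts.
Combined value = 1 XOR 0 XOR 0 = 1.

1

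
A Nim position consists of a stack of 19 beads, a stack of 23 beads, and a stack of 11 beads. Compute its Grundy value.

15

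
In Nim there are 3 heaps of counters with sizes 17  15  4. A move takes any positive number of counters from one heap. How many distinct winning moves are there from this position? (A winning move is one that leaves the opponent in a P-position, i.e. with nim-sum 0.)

1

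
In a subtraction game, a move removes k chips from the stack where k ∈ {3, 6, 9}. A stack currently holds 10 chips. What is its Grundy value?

Compute g(0), g(1), … for moves {3, 6, 9}:
k:     0  1  2  3  4  5  6  7  8  9 10
g(k):  0  0  0  1  1  1  2  2  2  3  3
So g(10) = 3.

3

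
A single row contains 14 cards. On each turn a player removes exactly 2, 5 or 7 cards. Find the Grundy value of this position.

0

Grundy values for subtraction set {2, 5, 7}:
g(0) = mex{} = 0
g(1) = mex{} = 0
g(2) = mex{0} = 1
g(3) = mex{0} = 1
g(4) = mex{1} = 0
g(5) = mex{0,1} = 2
g(6) = mex{0} = 1
g(7) = mex{0,1,2} = 3
g(8) = mex{0,1} = 2
g(9) = mex{0,1,3} = 2
g(10) = mex{1,2} = 0
g(11) = mex{0,1,2} = 3
g(12) = mex{0,2,3} = 1
g(13) = mex{1,2,3} = 0
g(14) = mex{1,2,3} = 0
So g(14) = 0.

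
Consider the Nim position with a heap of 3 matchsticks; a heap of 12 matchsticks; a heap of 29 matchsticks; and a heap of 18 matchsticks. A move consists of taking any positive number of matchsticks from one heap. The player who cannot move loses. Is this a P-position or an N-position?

P-position

Compute the nim-sum pairwise:
3 ^ 12 = 15
15 ^ 29 = 18
18 ^ 18 = 0
The nim-sum is 0, so this is a P-position: the player to move is in a losing position under optimal play.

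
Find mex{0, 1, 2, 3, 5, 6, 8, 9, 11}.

The values 0, 1, 2, 3 are all present; 4 is the first non-negative integer missing from the set.

4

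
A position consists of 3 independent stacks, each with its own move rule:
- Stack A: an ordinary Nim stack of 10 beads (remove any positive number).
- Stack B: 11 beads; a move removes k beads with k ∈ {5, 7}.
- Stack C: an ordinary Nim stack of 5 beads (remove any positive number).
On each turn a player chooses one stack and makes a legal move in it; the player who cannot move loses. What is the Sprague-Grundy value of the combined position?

Stack A is a plain Nim stack of size 10, so its Grundy value is 10.
Grundy values for stack B (subtraction set {5, 7}):
k:     0  1  2  3  4  5  6  7  8  9 10 11
g(k):  0  0  0  0  0  1  1  1  1  1  2  2
So g(11) = 2.
Stack C is a plain Nim stack of size 5, so its Grundy value is 5.
The value of a disjunctive sum is the nim-sum of the parts.
Combined value = 10 ⊕ 2 ⊕ 5 = 13.

13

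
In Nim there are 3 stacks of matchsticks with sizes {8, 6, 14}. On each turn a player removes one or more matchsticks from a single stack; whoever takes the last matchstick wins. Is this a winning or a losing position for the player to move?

Losing position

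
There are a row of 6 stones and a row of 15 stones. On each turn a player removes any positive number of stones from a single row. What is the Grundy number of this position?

Compute the nim-sum pairwise:
6 XOR 15 = 9

9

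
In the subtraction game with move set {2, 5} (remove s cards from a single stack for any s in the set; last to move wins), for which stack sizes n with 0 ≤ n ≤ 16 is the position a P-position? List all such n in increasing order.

0, 1, 4, 7, 8, 11, 14, 15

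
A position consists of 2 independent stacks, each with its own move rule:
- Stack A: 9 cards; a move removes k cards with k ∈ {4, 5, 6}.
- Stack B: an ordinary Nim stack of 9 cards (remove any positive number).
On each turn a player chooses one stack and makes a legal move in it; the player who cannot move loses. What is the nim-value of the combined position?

11

Build the Grundy sequence for stack A with g(k) = mex{g(k−s) : s ∈ {4, 5, 6}, s ≤ k}:
g(0) = mex{} = 0
g(1) = mex{} = 0
g(2) = mex{} = 0
g(3) = mex{} = 0
g(4) = mex{0} = 1
g(5) = mex{0} = 1
g(6) = mex{0} = 1
g(7) = mex{0} = 1
g(8) = mex{0,1} = 2
g(9) = mex{0,1} = 2
So g(9) = 2.
Stack B is a plain Nim stack of size 9, so its Grundy value is 9.
The value of a disjunctive sum is the nim-sum of the parts.
Combined value = 2 XOR 9 = 11.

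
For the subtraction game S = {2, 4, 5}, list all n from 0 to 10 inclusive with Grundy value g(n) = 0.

0, 1, 7, 8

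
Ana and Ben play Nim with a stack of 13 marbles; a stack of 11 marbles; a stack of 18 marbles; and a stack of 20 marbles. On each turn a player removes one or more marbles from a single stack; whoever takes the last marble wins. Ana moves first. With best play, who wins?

Nim-sum: 13 ^ 11 ^ 18 ^ 20 = 0.
The nim-sum is 0, so this is a P-position: the player to move is in a losing position under optimal play; Ana is about to move from it and so loses — Ben wins.

Ben wins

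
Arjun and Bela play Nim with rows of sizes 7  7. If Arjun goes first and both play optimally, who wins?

Compute the nim-sum pairwise:
7 ⊕ 7 = 0
The nim-sum is 0, so this is a P-position: the player to move is in a losing position under optimal play; Arjun is about to move from it and so loses — Bela wins.

Bela wins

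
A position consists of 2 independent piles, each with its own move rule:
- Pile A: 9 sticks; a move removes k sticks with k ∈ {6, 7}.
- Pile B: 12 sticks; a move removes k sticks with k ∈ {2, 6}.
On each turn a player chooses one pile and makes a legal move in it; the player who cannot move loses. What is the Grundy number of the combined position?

For pile A, compute g(0), g(1), … with moves {6, 7}:
g(0) = mex{} = 0
g(1) = mex{} = 0
g(2) = mex{} = 0
g(3) = mex{} = 0
g(4) = mex{} = 0
g(5) = mex{} = 0
g(6) = mex{0} = 1
g(7) = mex{0} = 1
g(8) = mex{0} = 1
g(9) = mex{0} = 1
So g(9) = 1.
For pile B, compute g(0), g(1), … with moves {2, 6}:
g(0) = mex{} = 0
g(1) = mex{} = 0
g(2) = mex{0} = 1
g(3) = mex{0} = 1
g(4) = mex{1} = 0
g(5) = mex{1} = 0
g(6) = mex{0} = 1
g(7) = mex{0} = 1
g(8) = mex{1} = 0
g(9) = mex{1} = 0
g(10) = mex{0} = 1
g(11) = mex{0} = 1
g(12) = mex{1} = 0
So g(12) = 0.
The value of a disjunctive sum is the nim-sum of the parts.
Combined value = 1 XOR 0 = 1.

1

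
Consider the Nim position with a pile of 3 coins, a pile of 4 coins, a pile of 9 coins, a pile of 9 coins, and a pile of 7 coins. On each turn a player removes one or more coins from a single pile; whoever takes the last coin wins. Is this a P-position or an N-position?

Write each in binary and XOR column by column:
  0011  (3)
  0100  (4)
  1001  (9)
  1001  (9)
  0111  (7)
  ----
  0000  (0)
The nim-sum is 0, so this is a P-position: the player to move is in a losing position under optimal play.

P-position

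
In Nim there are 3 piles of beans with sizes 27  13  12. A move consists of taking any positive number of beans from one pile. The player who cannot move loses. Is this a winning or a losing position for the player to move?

Winning position

Nim-sum: 27 ⊕ 13 ⊕ 12 = 26.
The nim-sum is 26 ≠ 0, so this is an N-position: the player to move can win.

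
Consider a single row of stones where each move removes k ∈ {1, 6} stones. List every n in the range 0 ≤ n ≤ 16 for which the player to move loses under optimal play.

Grundy values for subtraction set {1, 6}:
k:     0  1  2  3  4  5  6  7  8  9 10 11 12 13 14 15 16
g(k):  0  1  0  1  0  1  2  0  1  0  1  0  1  2  0  1  0
The P-positions (g = 0) in 0..16 are 0, 2, 4, 7, 9, 11, 14, 16.

0, 2, 4, 7, 9, 11, 14, 16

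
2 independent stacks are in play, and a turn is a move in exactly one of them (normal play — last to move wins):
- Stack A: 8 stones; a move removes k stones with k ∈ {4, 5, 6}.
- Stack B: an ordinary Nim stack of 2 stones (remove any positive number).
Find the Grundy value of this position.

0

For stack A, compute g(0), g(1), … with moves {4, 5, 6}:
k:     0  1  2  3  4  5  6  7  8
g(k):  0  0  0  0  1  1  1  1  2
So g(8) = 2.
Stack B is a plain Nim stack of size 2, so its Grundy value is 2.
The value of a disjunctive sum is the nim-sum of the parts.
Combined value = 2 XOR 2 = 0.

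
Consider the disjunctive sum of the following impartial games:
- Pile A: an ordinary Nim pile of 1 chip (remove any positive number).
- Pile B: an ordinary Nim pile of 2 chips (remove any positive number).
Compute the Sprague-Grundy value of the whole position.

3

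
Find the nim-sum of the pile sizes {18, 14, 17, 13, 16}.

16

Compute the nim-sum pairwise:
18 ^ 14 = 28
28 ^ 17 = 13
13 ^ 13 = 0
0 ^ 16 = 16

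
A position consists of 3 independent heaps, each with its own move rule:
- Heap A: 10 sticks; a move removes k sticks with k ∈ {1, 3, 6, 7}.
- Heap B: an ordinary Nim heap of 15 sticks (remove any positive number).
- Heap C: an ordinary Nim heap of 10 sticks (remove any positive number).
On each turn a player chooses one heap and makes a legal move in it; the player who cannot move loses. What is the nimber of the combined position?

7

Grundy values for heap A (subtraction set {1, 3, 6, 7}):
k:     0  1  2  3  4  5  6  7  8  9 10
g(k):  0  1  0  1  0  1  2  3  2  3  2
So g(10) = 2.
Heap B is a plain Nim heap of size 15, so its Grundy value is 15.
Heap C is a plain Nim heap of size 10, so its Grundy value is 10.
The value of a disjunctive sum is the nim-sum of the parts.
Combined value = 2 XOR 15 XOR 10 = 7.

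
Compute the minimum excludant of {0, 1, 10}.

2

The values 0, 1 are all present; 2 is the first non-negative integer missing from the set.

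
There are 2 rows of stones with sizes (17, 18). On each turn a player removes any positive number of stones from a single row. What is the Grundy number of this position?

3

In binary:
  10001  (17)
  10010  (18)
  -----
  00011  (3)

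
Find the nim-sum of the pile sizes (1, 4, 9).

Compute the nim-sum pairwise:
1 ^ 4 = 5
5 ^ 9 = 12

12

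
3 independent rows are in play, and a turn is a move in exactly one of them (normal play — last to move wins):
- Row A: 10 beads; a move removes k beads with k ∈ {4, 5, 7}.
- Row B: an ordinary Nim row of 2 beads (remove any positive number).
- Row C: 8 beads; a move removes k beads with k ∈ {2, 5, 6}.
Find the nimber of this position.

Build the Grundy sequence for row A with g(k) = mex{g(k−s) : s ∈ {4, 5, 7}, s ≤ k}:
g(0) = mex{} = 0
g(1) = mex{} = 0
g(2) = mex{} = 0
g(3) = mex{} = 0
g(4) = mex{0} = 1
g(5) = mex{0} = 1
g(6) = mex{0} = 1
g(7) = mex{0} = 1
g(8) = mex{0,1} = 2
g(9) = mex{0,1} = 2
g(10) = mex{0,1} = 2
So g(10) = 2.
Row B is a plain Nim row of size 2, so its Grundy value is 2.
For row C, compute g(0), g(1), … with moves {2, 5, 6}:
g(0) = mex{} = 0
g(1) = mex{} = 0
g(2) = mex{0} = 1
g(3) = mex{0} = 1
g(4) = mex{1} = 0
g(5) = mex{0,1} = 2
g(6) = mex{0} = 1
g(7) = mex{0,1,2} = 3
g(8) = mex{1} = 0
So g(8) = 0.
By the Sprague-Grundy theorem, the Grundy value of a sum of independent games is the XOR of the component values.
Combined value = 2 ⊕ 2 ⊕ 0 = 0.

0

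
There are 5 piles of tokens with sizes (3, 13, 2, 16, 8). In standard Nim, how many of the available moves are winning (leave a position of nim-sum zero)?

1

Compute the nim-sum pairwise:
3 ^ 13 = 14
14 ^ 2 = 12
12 ^ 16 = 28
28 ^ 8 = 20
The overall nim-sum is X = 20. A pile of size p has a winning move iff p XOR X < p (reduce it to p XOR X).
  3: 3 XOR 20 = 23 ≥ 3 — no move.
  13: 13 XOR 20 = 25 ≥ 13 — no move.
  2: 2 XOR 20 = 22 ≥ 2 — no move.
  16: 16 XOR 20 = 4 < 16 — winning move (to 4).
  8: 8 XOR 20 = 28 ≥ 8 — no move.
That gives 1 winning move.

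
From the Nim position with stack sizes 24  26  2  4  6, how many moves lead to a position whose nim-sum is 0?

3

Write each in binary and XOR column by column:
  11000  (24)
  11010  (26)
  00010  (2)
  00100  (4)
  00110  (6)
  -----
  00010  (2)
The overall nim-sum is X = 2. A stack of size p has a winning move iff p XOR X < p (reduce it to p XOR X).
  24: 24 XOR 2 = 26 ≥ 24 — no move.
  26: 26 XOR 2 = 24 < 26 — winning move (to 24).
  2: 2 XOR 2 = 0 < 2 — winning move (to 0).
  4: 4 XOR 2 = 6 ≥ 4 — no move.
  6: 6 XOR 2 = 4 < 6 — winning move (to 4).
That gives 3 winning moves.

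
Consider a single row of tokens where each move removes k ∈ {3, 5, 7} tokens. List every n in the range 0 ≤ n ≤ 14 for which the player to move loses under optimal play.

Grundy values for subtraction set {3, 5, 7}:
k:     0  1  2  3  4  5  6  7  8  9 10 11 12 13 14
g(k):  0  0  0  1  1  1  2  2  2  3  0  0  0  1  1
The P-positions (g = 0) in 0..14 are 0, 1, 2, 10, 11, 12.

0, 1, 2, 10, 11, 12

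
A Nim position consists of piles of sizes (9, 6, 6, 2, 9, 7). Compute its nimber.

5

Compute the nim-sum pairwise:
9 ⊕ 6 = 15
15 ⊕ 6 = 9
9 ⊕ 2 = 11
11 ⊕ 9 = 2
2 ⊕ 7 = 5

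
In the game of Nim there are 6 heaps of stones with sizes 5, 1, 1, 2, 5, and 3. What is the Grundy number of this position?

Bitwise XOR of the heap sizes:
  101  (5)
  001  (1)
  001  (1)
  010  (2)
  101  (5)
  011  (3)
  ---
  001  (1)

1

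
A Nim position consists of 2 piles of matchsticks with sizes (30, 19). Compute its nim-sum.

Compute the nim-sum pairwise:
30 ^ 19 = 13

13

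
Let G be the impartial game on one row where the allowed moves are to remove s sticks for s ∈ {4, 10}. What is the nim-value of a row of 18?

Compute g(0), g(1), … for moves {4, 10}:
k:     0  1  2  3  4  5  6  7  8  9 10 11 12 13 14 15 16 17 18
g(k):  0  0  0  0  1  1  1  1  0  0  2  2  1  1  0  0  0  0  1
So g(18) = 1.

1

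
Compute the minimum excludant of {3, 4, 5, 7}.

0 is not in the set, so the mex is 0.

0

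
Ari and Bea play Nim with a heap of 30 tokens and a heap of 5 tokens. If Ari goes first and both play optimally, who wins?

Ari wins

Compute the nim-sum pairwise:
30 ⊕ 5 = 27
The nim-sum is 27 ≠ 0, so this is an N-position: the player to move can win; Ari has a winning move.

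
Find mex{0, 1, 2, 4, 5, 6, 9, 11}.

The values 0, 1, 2 are all present; 3 is the first non-negative integer missing from the set.

3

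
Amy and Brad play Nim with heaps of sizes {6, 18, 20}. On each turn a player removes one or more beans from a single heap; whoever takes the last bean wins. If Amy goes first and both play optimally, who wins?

Brad wins

Compute the nim-sum pairwise:
6 ⊕ 18 = 20
20 ⊕ 20 = 0
The nim-sum is 0, so this is a P-position: the player to move is in a losing position under optimal play; Amy is about to move from it and so loses — Brad wins.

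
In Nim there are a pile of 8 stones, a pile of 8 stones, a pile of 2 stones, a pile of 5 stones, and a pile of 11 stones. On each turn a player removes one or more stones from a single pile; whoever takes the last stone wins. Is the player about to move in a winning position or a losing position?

Nim-sum: 8 ⊕ 8 ⊕ 2 ⊕ 5 ⊕ 11 = 12.
The nim-sum is 12 ≠ 0, so this is an N-position: the player to move can win.

Winning position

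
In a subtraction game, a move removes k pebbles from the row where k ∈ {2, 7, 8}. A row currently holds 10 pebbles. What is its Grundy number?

Grundy values for subtraction set {2, 7, 8}:
k:     0  1  2  3  4  5  6  7  8  9 10
g(k):  0  0  1  1  0  0  1  1  2  2  0
So g(10) = 0.

0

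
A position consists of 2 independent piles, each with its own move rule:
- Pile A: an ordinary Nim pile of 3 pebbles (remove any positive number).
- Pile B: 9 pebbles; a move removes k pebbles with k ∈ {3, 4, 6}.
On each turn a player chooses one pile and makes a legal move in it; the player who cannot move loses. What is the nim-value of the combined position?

Pile A is a plain Nim pile of size 3, so its Grundy value is 3.
Grundy values for pile B (subtraction set {3, 4, 6}):
k:     0  1  2  3  4  5  6  7  8  9
g(k):  0  0  0  1  1  1  2  2  2  0
So g(9) = 0.
The value of a disjunctive sum is the nim-sum of the parts.
Combined value = 3 ⊕ 0 = 3.

3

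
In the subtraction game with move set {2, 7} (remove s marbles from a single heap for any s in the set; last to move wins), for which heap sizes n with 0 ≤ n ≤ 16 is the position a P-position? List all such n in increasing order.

0, 1, 4, 5, 9, 10, 13, 14

Build the Grundy sequence with g(k) = mex{g(k−s) : s ∈ {2, 7}, s ≤ k}:
k:     0  1  2  3  4  5  6  7  8  9 10 11 12 13 14 15 16
g(k):  0  0  1  1  0  0  1  1  2  0  0  1  1  0  0  1  1
The P-positions (g = 0) in 0..16 are 0, 1, 4, 5, 9, 10, 13, 14.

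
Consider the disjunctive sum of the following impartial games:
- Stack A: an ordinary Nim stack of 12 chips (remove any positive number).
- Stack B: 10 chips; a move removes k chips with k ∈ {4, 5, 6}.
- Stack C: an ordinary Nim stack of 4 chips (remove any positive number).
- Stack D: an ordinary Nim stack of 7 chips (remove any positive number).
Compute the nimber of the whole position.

Stack A is a plain Nim stack of size 12, so its Grundy value is 12.
For stack B, compute g(0), g(1), … with moves {4, 5, 6}:
k:     0  1  2  3  4  5  6  7  8  9 10
g(k):  0  0  0  0  1  1  1  1  2  2  0
So g(10) = 0.
Stack C is a plain Nim stack of size 4, so its Grundy value is 4.
Stack D is a plain Nim stack of size 7, so its Grundy value is 7.
The value of a disjunctive sum is the nim-sum of the parts.
Combined value = 12 ⊕ 0 ⊕ 4 ⊕ 7 = 15.

15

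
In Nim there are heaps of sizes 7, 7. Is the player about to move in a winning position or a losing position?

Nim-sum: 7 ⊕ 7 = 0.
The nim-sum is 0, so this is a P-position: the player to move is in a losing position under optimal play.

Losing position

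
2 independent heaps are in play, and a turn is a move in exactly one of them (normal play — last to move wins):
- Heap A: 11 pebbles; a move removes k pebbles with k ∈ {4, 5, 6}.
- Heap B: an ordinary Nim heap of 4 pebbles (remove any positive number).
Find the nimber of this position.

Build the Grundy sequence for heap A with g(k) = mex{g(k−s) : s ∈ {4, 5, 6}, s ≤ k}:
g(0) = mex{} = 0
g(1) = mex{} = 0
g(2) = mex{} = 0
g(3) = mex{} = 0
g(4) = mex{0} = 1
g(5) = mex{0} = 1
g(6) = mex{0} = 1
g(7) = mex{0} = 1
g(8) = mex{0,1} = 2
g(9) = mex{0,1} = 2
g(10) = mex{1} = 0
g(11) = mex{1} = 0
So g(11) = 0.
Heap B is a plain Nim heap of size 4, so its Grundy value is 4.
The value of a disjunctive sum is the nim-sum of the parts.
Combined value = 0 ⊕ 4 = 4.

4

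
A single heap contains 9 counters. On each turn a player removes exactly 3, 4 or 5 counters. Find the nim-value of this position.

Build the Grundy sequence with g(k) = mex{g(k−s) : s ∈ {3, 4, 5}, s ≤ k}:
g(0) = mex{} = 0
g(1) = mex{} = 0
g(2) = mex{} = 0
g(3) = mex{0} = 1
g(4) = mex{0} = 1
g(5) = mex{0} = 1
g(6) = mex{0,1} = 2
g(7) = mex{0,1} = 2
g(8) = mex{1} = 0
g(9) = mex{1,2} = 0
So g(9) = 0.

0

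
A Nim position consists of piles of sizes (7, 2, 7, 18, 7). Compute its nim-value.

Bitwise XOR of the heap sizes:
  00111  (7)
  00010  (2)
  00111  (7)
  10010  (18)
  00111  (7)
  -----
  10111  (23)

23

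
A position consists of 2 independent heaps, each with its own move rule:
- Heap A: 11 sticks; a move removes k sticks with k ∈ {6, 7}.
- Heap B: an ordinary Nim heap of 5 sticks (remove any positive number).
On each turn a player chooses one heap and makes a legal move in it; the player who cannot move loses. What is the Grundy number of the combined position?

4

Grundy values for heap A (subtraction set {6, 7}):
g(0) = mex{} = 0
g(1) = mex{} = 0
g(2) = mex{} = 0
g(3) = mex{} = 0
g(4) = mex{} = 0
g(5) = mex{} = 0
g(6) = mex{0} = 1
g(7) = mex{0} = 1
g(8) = mex{0} = 1
g(9) = mex{0} = 1
g(10) = mex{0} = 1
g(11) = mex{0} = 1
So g(11) = 1.
Heap B is a plain Nim heap of size 5, so its Grundy value is 5.
By the Sprague-Grundy theorem, the Grundy value of a sum of independent games is the XOR of the component values.
Combined value = 1 ⊕ 5 = 4.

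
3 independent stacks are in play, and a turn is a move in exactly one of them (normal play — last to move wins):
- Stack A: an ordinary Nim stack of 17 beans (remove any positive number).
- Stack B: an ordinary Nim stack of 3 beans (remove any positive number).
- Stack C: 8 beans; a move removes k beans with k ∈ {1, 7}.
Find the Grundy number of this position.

18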